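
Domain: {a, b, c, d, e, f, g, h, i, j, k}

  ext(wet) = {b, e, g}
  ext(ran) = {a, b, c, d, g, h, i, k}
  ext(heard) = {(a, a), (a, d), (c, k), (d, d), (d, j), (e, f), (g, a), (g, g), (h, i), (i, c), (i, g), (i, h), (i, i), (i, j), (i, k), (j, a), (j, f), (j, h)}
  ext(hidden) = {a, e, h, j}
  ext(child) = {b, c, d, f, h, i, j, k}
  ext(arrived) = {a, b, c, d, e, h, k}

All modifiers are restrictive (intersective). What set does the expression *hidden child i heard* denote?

{h, j}

⟦i heard⟧ = {x : ⟨i, x⟩ ∈ ⟦heard⟧} = {c, g, h, i, j, k}
⟦child⟧ = {b, c, d, f, h, i, j, k}
… ∩ ⟦i heard⟧ = {b, c, d, f, h, i, j, k} ∩ {c, g, h, i, j, k} = {c, h, i, j, k}
… ∩ ⟦hidden⟧ = {c, h, i, j, k} ∩ {a, e, h, j} = {h, j}
So ⟦hidden child i heard⟧ = {h, j}.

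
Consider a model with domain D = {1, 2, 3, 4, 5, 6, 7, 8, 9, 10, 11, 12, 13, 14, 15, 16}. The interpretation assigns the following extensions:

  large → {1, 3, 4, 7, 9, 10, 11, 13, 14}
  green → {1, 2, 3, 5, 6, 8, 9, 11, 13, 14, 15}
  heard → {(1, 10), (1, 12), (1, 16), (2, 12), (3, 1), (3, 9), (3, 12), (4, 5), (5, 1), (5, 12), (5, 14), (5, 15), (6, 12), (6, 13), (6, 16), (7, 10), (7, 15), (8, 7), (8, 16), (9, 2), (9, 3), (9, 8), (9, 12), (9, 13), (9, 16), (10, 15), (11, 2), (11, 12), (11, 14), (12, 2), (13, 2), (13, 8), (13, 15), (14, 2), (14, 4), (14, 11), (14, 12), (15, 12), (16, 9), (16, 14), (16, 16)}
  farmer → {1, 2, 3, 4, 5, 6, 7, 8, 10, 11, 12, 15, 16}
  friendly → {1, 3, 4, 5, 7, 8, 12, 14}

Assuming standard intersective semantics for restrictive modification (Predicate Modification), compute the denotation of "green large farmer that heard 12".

{1, 3, 11}

⟦that heard 12⟧ = {x : ⟨x, 12⟩ ∈ ⟦heard⟧} = {1, 2, 3, 5, 6, 9, 11, 14, 15}
⟦farmer⟧ = {1, 2, 3, 4, 5, 6, 7, 8, 10, 11, 12, 15, 16}
… ∩ ⟦that heard 12⟧ = {1, 2, 3, 4, 5, 6, 7, 8, 10, 11, 12, 15, 16} ∩ {1, 2, 3, 5, 6, 9, 11, 14, 15} = {1, 2, 3, 5, 6, 11, 15}
… ∩ ⟦green⟧ = {1, 2, 3, 5, 6, 11, 15} ∩ {1, 2, 3, 5, 6, 8, 9, 11, 13, 14, 15} = {1, 2, 3, 5, 6, 11, 15}
… ∩ ⟦large⟧ = {1, 2, 3, 5, 6, 11, 15} ∩ {1, 3, 4, 7, 9, 10, 11, 13, 14} = {1, 3, 11}
So ⟦green large farmer that heard 12⟧ = {1, 3, 11}.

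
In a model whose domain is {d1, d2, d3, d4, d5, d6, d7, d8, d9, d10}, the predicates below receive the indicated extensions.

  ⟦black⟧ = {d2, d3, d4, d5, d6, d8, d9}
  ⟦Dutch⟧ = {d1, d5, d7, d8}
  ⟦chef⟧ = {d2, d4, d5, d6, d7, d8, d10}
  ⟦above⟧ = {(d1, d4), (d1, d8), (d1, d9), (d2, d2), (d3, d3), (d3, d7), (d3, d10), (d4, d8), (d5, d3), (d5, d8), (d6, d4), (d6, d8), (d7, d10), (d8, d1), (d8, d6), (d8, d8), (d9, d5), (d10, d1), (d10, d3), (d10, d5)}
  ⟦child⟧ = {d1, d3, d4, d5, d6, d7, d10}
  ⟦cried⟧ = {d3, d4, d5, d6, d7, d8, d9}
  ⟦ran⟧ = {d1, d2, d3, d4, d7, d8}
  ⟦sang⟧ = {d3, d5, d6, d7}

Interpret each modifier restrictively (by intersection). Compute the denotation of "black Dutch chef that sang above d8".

⟦that sang⟧ = ⟦sang⟧ = {d3, d5, d6, d7}
⟦above d8⟧ = {x : ⟨x, d8⟩ ∈ ⟦above⟧} = {d1, d4, d5, d6, d8}
⟦chef⟧ = {d2, d4, d5, d6, d7, d8, d10}
… ∩ ⟦that sang⟧ = {d2, d4, d5, d6, d7, d8, d10} ∩ {d3, d5, d6, d7} = {d5, d6, d7}
… ∩ ⟦above d8⟧ = {d5, d6, d7} ∩ {d1, d4, d5, d6, d8} = {d5, d6}
… ∩ ⟦black⟧ = {d5, d6} ∩ {d2, d3, d4, d5, d6, d8, d9} = {d5, d6}
… ∩ ⟦Dutch⟧ = {d5, d6} ∩ {d1, d5, d7, d8} = {d5}
So ⟦black Dutch chef that sang above d8⟧ = {d5}.

{d5}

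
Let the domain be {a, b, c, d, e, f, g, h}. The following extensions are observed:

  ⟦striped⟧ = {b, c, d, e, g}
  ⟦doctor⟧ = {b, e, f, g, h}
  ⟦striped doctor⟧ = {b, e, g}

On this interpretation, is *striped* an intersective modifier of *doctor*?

yes

⟦striped⟧ ∩ ⟦doctor⟧ = {b, c, d, e, g} ∩ {b, e, f, g, h} = {b, e, g}
Observed ⟦striped doctor⟧ = {b, e, g}.
These coincide, so the modifier is intersective here.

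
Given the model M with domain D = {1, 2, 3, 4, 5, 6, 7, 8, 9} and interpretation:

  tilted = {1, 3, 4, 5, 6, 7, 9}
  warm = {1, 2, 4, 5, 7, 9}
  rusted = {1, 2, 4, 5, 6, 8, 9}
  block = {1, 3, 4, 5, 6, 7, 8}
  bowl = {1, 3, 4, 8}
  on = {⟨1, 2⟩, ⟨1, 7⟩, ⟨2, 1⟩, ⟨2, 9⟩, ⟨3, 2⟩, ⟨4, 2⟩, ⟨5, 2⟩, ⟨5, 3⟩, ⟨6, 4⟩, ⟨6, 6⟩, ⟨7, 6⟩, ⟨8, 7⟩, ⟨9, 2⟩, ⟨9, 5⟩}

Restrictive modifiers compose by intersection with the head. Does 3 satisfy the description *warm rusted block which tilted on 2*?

⟦which tilted⟧ = ⟦tilted⟧ = {1, 3, 4, 5, 6, 7, 9}
⟦on 2⟧ = {x : ⟨x, 2⟩ ∈ ⟦on⟧} = {1, 3, 4, 5, 9}
⟦block⟧ = {1, 3, 4, 5, 6, 7, 8}
… ∩ ⟦which tilted⟧ = {1, 3, 4, 5, 6, 7, 8} ∩ {1, 3, 4, 5, 6, 7, 9} = {1, 3, 4, 5, 6, 7}
… ∩ ⟦on 2⟧ = {1, 3, 4, 5, 6, 7} ∩ {1, 3, 4, 5, 9} = {1, 3, 4, 5}
… ∩ ⟦warm⟧ = {1, 3, 4, 5} ∩ {1, 2, 4, 5, 7, 9} = {1, 4, 5}
… ∩ ⟦rusted⟧ = {1, 4, 5} ∩ {1, 2, 4, 5, 6, 8, 9} = {1, 4, 5}
⟦warm rusted block which tilted on 2⟧ = {1, 4, 5}; 3 ∉ this set.

no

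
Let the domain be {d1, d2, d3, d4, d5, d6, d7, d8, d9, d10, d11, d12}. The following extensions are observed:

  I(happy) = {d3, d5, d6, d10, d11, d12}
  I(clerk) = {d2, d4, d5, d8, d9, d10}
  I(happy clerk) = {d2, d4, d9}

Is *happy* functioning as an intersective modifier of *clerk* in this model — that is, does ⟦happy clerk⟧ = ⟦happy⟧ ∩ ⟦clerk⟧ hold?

no

⟦happy⟧ ∩ ⟦clerk⟧ = {d3, d5, d6, d10, d11, d12} ∩ {d2, d4, d5, d8, d9, d10} = {d5, d10}
Observed ⟦happy clerk⟧ = {d2, d4, d9}.
These differ, so the modifier is not intersective in this model.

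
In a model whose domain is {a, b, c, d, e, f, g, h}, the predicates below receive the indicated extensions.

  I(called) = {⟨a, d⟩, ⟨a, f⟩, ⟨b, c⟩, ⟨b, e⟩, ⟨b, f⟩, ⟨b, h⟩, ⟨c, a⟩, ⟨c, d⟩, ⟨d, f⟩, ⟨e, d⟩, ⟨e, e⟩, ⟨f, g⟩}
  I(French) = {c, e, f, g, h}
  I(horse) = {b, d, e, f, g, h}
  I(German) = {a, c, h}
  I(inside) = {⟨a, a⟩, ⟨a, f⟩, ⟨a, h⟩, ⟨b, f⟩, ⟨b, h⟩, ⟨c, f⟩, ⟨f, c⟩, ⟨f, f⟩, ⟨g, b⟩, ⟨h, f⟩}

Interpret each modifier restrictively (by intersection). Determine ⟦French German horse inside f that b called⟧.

{h}

⟦inside f⟧ = {x : ⟨x, f⟩ ∈ ⟦inside⟧} = {a, b, c, f, h}
⟦that b called⟧ = {x : ⟨b, x⟩ ∈ ⟦called⟧} = {c, e, f, h}
⟦horse⟧ = {b, d, e, f, g, h}
… ∩ ⟦inside f⟧ = {b, d, e, f, g, h} ∩ {a, b, c, f, h} = {b, f, h}
… ∩ ⟦that b called⟧ = {b, f, h} ∩ {c, e, f, h} = {f, h}
… ∩ ⟦French⟧ = {f, h} ∩ {c, e, f, g, h} = {f, h}
… ∩ ⟦German⟧ = {f, h} ∩ {a, c, h} = {h}
So ⟦French German horse inside f that b called⟧ = {h}.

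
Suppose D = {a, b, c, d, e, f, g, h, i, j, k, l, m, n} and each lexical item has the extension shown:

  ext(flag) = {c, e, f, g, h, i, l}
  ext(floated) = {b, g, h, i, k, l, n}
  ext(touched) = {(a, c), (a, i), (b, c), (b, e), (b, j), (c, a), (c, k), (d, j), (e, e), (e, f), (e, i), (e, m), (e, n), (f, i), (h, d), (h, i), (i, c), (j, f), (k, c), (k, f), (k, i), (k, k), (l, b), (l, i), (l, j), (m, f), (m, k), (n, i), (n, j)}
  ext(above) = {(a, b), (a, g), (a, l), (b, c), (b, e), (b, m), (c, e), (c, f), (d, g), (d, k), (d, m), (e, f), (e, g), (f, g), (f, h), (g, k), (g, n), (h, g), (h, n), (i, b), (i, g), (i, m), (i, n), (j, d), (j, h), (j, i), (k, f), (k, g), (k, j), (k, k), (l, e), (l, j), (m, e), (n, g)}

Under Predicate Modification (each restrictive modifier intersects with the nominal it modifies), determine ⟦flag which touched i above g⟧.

{e, f, h}

⟦which touched i⟧ = {x : ⟨x, i⟩ ∈ ⟦touched⟧} = {a, e, f, h, k, l, n}
⟦above g⟧ = {x : ⟨x, g⟩ ∈ ⟦above⟧} = {a, d, e, f, h, i, k, n}
⟦flag⟧ = {c, e, f, g, h, i, l}
… ∩ ⟦which touched i⟧ = {c, e, f, g, h, i, l} ∩ {a, e, f, h, k, l, n} = {e, f, h, l}
… ∩ ⟦above g⟧ = {e, f, h, l} ∩ {a, d, e, f, h, i, k, n} = {e, f, h}
So ⟦flag which touched i above g⟧ = {e, f, h}.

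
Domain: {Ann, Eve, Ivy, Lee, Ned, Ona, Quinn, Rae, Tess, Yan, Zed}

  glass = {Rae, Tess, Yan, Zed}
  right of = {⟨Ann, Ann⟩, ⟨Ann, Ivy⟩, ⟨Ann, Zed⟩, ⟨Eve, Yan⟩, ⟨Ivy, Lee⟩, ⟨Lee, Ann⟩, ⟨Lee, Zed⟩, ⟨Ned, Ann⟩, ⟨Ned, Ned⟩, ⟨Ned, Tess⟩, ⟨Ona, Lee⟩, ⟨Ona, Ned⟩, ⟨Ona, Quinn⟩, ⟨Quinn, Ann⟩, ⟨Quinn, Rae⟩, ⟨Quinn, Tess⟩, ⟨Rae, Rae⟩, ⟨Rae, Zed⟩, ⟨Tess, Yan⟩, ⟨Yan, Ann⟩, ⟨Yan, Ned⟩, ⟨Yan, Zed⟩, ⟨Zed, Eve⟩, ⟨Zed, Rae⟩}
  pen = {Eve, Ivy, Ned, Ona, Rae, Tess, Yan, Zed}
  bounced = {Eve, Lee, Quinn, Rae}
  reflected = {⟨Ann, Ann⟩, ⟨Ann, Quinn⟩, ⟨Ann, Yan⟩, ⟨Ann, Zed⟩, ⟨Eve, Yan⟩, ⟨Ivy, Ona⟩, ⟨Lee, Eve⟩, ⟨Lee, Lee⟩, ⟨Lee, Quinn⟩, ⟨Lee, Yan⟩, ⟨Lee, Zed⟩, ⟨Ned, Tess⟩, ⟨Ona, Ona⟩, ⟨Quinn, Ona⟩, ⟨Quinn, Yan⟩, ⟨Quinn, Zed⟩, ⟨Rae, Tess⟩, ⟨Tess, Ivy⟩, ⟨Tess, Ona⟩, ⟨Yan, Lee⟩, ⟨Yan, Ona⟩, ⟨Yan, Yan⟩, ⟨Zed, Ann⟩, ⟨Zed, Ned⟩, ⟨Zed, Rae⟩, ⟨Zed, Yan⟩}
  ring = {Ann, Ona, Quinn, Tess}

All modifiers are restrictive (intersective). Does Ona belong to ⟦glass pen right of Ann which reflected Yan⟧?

⟦right of Ann⟧ = {x : ⟨x, Ann⟩ ∈ ⟦right of⟧} = {Ann, Lee, Ned, Quinn, Yan}
⟦which reflected Yan⟧ = {x : ⟨x, Yan⟩ ∈ ⟦reflected⟧} = {Ann, Eve, Lee, Quinn, Yan, Zed}
⟦pen⟧ = {Eve, Ivy, Ned, Ona, Rae, Tess, Yan, Zed}
… ∩ ⟦right of Ann⟧ = {Eve, Ivy, Ned, Ona, Rae, Tess, Yan, Zed} ∩ {Ann, Lee, Ned, Quinn, Yan} = {Ned, Yan}
… ∩ ⟦which reflected Yan⟧ = {Ned, Yan} ∩ {Ann, Eve, Lee, Quinn, Yan, Zed} = {Yan}
… ∩ ⟦glass⟧ = {Yan} ∩ {Rae, Tess, Yan, Zed} = {Yan}
⟦glass pen right of Ann which reflected Yan⟧ = {Yan}; Ona ∉ this set.

no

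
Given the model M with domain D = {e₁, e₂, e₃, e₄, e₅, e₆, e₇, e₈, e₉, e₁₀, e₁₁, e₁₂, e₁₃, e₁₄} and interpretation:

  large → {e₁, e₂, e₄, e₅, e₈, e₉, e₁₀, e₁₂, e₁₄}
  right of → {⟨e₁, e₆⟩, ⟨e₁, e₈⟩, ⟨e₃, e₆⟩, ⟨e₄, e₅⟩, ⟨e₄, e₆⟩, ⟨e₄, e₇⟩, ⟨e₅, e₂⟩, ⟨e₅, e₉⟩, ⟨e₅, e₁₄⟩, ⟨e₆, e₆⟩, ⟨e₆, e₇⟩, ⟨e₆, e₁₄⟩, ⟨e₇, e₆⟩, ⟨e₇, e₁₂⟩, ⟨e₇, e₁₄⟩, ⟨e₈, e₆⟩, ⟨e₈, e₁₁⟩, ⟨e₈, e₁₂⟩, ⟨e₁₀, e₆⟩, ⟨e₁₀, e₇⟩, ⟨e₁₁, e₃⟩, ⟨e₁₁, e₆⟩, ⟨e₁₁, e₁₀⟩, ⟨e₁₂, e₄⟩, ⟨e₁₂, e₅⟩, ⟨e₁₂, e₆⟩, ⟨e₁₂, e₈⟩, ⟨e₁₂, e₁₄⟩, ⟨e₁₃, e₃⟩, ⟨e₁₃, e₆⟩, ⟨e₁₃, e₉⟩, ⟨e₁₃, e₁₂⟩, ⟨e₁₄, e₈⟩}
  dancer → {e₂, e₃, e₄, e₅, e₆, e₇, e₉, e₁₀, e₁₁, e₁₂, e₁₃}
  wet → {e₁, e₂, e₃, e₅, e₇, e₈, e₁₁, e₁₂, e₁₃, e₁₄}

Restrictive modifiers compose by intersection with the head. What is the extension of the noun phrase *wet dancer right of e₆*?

{e₃, e₇, e₁₁, e₁₂, e₁₃}

⟦right of e₆⟧ = {x : ⟨x, e₆⟩ ∈ ⟦right of⟧} = {e₁, e₃, e₄, e₆, e₇, e₈, e₁₀, e₁₁, e₁₂, e₁₃}
⟦dancer⟧ = {e₂, e₃, e₄, e₅, e₆, e₇, e₉, e₁₀, e₁₁, e₁₂, e₁₃}
… ∩ ⟦right of e₆⟧ = {e₂, e₃, e₄, e₅, e₆, e₇, e₉, e₁₀, e₁₁, e₁₂, e₁₃} ∩ {e₁, e₃, e₄, e₆, e₇, e₈, e₁₀, e₁₁, e₁₂, e₁₃} = {e₃, e₄, e₆, e₇, e₁₀, e₁₁, e₁₂, e₁₃}
… ∩ ⟦wet⟧ = {e₃, e₄, e₆, e₇, e₁₀, e₁₁, e₁₂, e₁₃} ∩ {e₁, e₂, e₃, e₅, e₇, e₈, e₁₁, e₁₂, e₁₃, e₁₄} = {e₃, e₇, e₁₁, e₁₂, e₁₃}
So ⟦wet dancer right of e₆⟧ = {e₃, e₇, e₁₁, e₁₂, e₁₃}.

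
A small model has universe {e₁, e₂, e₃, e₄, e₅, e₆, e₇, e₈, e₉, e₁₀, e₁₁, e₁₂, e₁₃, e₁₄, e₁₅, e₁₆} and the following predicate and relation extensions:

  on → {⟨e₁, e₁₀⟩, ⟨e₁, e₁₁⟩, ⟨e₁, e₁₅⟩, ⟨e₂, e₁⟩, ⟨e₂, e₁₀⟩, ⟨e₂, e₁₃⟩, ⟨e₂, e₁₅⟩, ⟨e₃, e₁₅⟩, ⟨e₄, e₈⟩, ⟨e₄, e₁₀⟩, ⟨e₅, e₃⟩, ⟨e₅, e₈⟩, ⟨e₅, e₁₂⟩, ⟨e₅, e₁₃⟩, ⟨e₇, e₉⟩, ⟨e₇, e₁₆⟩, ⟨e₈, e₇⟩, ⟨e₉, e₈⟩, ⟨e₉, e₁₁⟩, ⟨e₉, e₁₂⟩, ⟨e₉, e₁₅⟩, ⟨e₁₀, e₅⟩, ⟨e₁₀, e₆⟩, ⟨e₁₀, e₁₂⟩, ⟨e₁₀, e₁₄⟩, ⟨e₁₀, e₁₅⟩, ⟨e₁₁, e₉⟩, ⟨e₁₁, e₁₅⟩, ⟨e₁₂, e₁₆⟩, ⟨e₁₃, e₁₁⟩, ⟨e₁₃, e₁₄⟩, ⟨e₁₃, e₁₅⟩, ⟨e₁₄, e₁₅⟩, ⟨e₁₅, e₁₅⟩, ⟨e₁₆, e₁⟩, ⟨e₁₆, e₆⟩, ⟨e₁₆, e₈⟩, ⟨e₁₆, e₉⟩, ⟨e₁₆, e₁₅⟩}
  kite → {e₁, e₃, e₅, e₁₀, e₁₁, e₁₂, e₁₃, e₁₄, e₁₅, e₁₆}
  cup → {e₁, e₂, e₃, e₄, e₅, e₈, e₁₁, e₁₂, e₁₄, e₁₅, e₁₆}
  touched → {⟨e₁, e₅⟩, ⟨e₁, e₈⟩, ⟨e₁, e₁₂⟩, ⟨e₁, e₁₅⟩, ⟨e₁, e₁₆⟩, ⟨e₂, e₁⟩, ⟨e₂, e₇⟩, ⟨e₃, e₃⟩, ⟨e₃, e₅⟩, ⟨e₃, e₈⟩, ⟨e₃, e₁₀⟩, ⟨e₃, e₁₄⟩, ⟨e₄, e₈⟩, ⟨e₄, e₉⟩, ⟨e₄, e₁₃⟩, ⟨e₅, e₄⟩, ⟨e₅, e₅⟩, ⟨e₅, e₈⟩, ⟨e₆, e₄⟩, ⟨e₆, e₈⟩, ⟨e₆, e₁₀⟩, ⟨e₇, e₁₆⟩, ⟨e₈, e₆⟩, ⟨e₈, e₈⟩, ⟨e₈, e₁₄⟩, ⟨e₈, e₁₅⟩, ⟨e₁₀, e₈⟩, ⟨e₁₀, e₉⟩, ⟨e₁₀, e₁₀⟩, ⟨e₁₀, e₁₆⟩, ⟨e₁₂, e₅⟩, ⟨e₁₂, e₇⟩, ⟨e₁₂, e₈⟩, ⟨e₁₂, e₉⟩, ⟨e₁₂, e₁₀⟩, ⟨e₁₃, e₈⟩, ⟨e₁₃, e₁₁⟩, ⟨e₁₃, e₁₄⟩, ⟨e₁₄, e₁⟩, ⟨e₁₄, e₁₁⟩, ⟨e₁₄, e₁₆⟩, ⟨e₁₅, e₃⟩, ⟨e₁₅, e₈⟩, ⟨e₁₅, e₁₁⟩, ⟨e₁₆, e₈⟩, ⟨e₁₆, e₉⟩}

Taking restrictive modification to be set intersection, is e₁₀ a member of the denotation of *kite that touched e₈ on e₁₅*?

⟦that touched e₈⟧ = {x : ⟨x, e₈⟩ ∈ ⟦touched⟧} = {e₁, e₃, e₄, e₅, e₆, e₈, e₁₀, e₁₂, e₁₃, e₁₅, e₁₆}
⟦on e₁₅⟧ = {x : ⟨x, e₁₅⟩ ∈ ⟦on⟧} = {e₁, e₂, e₃, e₉, e₁₀, e₁₁, e₁₃, e₁₄, e₁₅, e₁₆}
⟦kite⟧ = {e₁, e₃, e₅, e₁₀, e₁₁, e₁₂, e₁₃, e₁₄, e₁₅, e₁₆}
… ∩ ⟦that touched e₈⟧ = {e₁, e₃, e₅, e₁₀, e₁₁, e₁₂, e₁₃, e₁₄, e₁₅, e₁₆} ∩ {e₁, e₃, e₄, e₅, e₆, e₈, e₁₀, e₁₂, e₁₃, e₁₅, e₁₆} = {e₁, e₃, e₅, e₁₀, e₁₂, e₁₃, e₁₅, e₁₆}
… ∩ ⟦on e₁₅⟧ = {e₁, e₃, e₅, e₁₀, e₁₂, e₁₃, e₁₅, e₁₆} ∩ {e₁, e₂, e₃, e₉, e₁₀, e₁₁, e₁₃, e₁₄, e₁₅, e₁₆} = {e₁, e₃, e₁₀, e₁₃, e₁₅, e₁₆}
⟦kite that touched e₈ on e₁₅⟧ = {e₁, e₃, e₁₀, e₁₃, e₁₅, e₁₆}; e₁₀ ∈ this set.

yes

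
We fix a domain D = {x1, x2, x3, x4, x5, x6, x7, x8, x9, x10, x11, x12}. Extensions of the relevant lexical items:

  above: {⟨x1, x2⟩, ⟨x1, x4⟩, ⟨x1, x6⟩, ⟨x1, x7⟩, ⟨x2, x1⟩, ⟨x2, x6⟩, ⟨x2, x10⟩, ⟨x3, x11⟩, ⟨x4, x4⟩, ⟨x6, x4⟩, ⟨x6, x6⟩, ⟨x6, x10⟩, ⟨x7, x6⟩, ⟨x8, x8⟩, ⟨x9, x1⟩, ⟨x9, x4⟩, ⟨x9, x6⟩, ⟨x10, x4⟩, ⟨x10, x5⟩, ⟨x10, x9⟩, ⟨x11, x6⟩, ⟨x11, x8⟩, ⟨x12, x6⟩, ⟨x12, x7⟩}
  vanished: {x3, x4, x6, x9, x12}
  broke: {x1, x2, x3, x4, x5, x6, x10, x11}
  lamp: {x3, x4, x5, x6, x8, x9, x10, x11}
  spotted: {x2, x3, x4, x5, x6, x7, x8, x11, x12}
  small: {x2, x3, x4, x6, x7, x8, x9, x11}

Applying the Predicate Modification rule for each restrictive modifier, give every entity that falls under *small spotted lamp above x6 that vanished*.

{x6}

⟦above x6⟧ = {x : ⟨x, x6⟩ ∈ ⟦above⟧} = {x1, x2, x6, x7, x9, x11, x12}
⟦that vanished⟧ = ⟦vanished⟧ = {x3, x4, x6, x9, x12}
⟦lamp⟧ = {x3, x4, x5, x6, x8, x9, x10, x11}
… ∩ ⟦above x6⟧ = {x3, x4, x5, x6, x8, x9, x10, x11} ∩ {x1, x2, x6, x7, x9, x11, x12} = {x6, x9, x11}
… ∩ ⟦that vanished⟧ = {x6, x9, x11} ∩ {x3, x4, x6, x9, x12} = {x6, x9}
… ∩ ⟦small⟧ = {x6, x9} ∩ {x2, x3, x4, x6, x7, x8, x9, x11} = {x6, x9}
… ∩ ⟦spotted⟧ = {x6, x9} ∩ {x2, x3, x4, x5, x6, x7, x8, x11, x12} = {x6}
So ⟦small spotted lamp above x6 that vanished⟧ = {x6}.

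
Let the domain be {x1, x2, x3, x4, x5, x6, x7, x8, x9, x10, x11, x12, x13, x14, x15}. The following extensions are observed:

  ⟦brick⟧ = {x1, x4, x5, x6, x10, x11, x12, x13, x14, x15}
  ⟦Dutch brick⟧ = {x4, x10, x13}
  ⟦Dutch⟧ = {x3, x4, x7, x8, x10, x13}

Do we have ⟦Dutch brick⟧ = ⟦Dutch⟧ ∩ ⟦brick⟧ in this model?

yes

⟦Dutch⟧ ∩ ⟦brick⟧ = {x3, x4, x7, x8, x10, x13} ∩ {x1, x4, x5, x6, x10, x11, x12, x13, x14, x15} = {x4, x10, x13}
Observed ⟦Dutch brick⟧ = {x4, x10, x13}.
These coincide, so the modifier is intersective here.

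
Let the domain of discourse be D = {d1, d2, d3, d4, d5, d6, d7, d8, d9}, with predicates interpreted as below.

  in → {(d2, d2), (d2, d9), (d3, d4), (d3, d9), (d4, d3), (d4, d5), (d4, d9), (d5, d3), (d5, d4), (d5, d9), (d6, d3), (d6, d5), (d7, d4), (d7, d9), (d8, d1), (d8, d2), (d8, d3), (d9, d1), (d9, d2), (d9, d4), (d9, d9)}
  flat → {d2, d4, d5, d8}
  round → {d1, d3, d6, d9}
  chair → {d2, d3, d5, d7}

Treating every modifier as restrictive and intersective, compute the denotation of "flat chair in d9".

⟦in d9⟧ = {x : ⟨x, d9⟩ ∈ ⟦in⟧} = {d2, d3, d4, d5, d7, d9}
⟦chair⟧ = {d2, d3, d5, d7}
… ∩ ⟦in d9⟧ = {d2, d3, d5, d7} ∩ {d2, d3, d4, d5, d7, d9} = {d2, d3, d5, d7}
… ∩ ⟦flat⟧ = {d2, d3, d5, d7} ∩ {d2, d4, d5, d8} = {d2, d5}
So ⟦flat chair in d9⟧ = {d2, d5}.

{d2, d5}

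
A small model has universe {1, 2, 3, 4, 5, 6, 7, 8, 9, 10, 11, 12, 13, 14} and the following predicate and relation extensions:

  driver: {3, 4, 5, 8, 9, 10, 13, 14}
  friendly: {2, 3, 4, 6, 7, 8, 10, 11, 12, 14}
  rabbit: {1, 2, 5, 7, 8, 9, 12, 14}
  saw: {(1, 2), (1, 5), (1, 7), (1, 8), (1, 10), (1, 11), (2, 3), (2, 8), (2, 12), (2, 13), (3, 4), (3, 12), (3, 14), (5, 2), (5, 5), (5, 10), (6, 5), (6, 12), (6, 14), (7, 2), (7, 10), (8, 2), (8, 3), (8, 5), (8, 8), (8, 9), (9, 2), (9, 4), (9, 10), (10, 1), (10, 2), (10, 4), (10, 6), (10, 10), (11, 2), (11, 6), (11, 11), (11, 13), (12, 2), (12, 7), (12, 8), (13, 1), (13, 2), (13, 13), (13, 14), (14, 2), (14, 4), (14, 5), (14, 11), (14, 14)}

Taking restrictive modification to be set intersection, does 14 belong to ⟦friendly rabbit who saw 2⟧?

⟦who saw 2⟧ = {x : ⟨x, 2⟩ ∈ ⟦saw⟧} = {1, 5, 7, 8, 9, 10, 11, 12, 13, 14}
⟦rabbit⟧ = {1, 2, 5, 7, 8, 9, 12, 14}
… ∩ ⟦who saw 2⟧ = {1, 2, 5, 7, 8, 9, 12, 14} ∩ {1, 5, 7, 8, 9, 10, 11, 12, 13, 14} = {1, 5, 7, 8, 9, 12, 14}
… ∩ ⟦friendly⟧ = {1, 5, 7, 8, 9, 12, 14} ∩ {2, 3, 4, 6, 7, 8, 10, 11, 12, 14} = {7, 8, 12, 14}
⟦friendly rabbit who saw 2⟧ = {7, 8, 12, 14}; 14 ∈ this set.

yes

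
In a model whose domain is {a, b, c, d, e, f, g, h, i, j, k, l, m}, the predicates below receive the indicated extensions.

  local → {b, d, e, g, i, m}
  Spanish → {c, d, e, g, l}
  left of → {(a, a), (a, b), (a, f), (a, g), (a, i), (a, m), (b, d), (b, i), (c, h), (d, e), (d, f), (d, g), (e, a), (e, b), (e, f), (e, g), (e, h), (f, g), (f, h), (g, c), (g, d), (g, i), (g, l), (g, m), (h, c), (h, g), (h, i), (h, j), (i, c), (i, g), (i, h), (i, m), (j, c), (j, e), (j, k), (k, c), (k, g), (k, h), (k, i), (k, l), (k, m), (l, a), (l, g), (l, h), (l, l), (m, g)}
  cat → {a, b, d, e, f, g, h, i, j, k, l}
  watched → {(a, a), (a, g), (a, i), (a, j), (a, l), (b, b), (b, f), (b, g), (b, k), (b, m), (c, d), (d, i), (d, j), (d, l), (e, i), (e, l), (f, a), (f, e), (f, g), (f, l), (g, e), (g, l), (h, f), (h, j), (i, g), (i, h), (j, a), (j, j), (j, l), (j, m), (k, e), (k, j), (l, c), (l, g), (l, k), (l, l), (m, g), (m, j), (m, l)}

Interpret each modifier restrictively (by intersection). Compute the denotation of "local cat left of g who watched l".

⟦left of g⟧ = {x : ⟨x, g⟩ ∈ ⟦left of⟧} = {a, d, e, f, h, i, k, l, m}
⟦who watched l⟧ = {x : ⟨x, l⟩ ∈ ⟦watched⟧} = {a, d, e, f, g, j, l, m}
⟦cat⟧ = {a, b, d, e, f, g, h, i, j, k, l}
… ∩ ⟦left of g⟧ = {a, b, d, e, f, g, h, i, j, k, l} ∩ {a, d, e, f, h, i, k, l, m} = {a, d, e, f, h, i, k, l}
… ∩ ⟦who watched l⟧ = {a, d, e, f, h, i, k, l} ∩ {a, d, e, f, g, j, l, m} = {a, d, e, f, l}
… ∩ ⟦local⟧ = {a, d, e, f, l} ∩ {b, d, e, g, i, m} = {d, e}
So ⟦local cat left of g who watched l⟧ = {d, e}.

{d, e}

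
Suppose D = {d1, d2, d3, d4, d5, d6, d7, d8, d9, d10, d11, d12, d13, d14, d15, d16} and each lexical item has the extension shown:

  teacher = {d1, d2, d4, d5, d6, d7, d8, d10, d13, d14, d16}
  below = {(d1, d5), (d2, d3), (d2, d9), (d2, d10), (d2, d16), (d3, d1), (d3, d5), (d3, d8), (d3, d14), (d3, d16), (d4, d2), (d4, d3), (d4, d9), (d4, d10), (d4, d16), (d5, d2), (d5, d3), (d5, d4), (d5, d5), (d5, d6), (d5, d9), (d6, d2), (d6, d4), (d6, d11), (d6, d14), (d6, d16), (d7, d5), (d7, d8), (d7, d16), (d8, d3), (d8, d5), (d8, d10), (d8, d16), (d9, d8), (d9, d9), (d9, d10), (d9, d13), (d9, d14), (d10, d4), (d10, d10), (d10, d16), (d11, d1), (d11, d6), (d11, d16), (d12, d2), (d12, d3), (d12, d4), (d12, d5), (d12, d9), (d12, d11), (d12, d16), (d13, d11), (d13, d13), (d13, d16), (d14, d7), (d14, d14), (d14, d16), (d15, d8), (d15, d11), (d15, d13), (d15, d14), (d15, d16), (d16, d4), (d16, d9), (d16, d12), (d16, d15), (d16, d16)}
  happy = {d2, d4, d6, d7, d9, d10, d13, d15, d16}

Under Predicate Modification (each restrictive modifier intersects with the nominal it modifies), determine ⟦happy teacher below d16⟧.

⟦below d16⟧ = {x : ⟨x, d16⟩ ∈ ⟦below⟧} = {d2, d3, d4, d6, d7, d8, d10, d11, d12, d13, d14, d15, d16}
⟦teacher⟧ = {d1, d2, d4, d5, d6, d7, d8, d10, d13, d14, d16}
… ∩ ⟦below d16⟧ = {d1, d2, d4, d5, d6, d7, d8, d10, d13, d14, d16} ∩ {d2, d3, d4, d6, d7, d8, d10, d11, d12, d13, d14, d15, d16} = {d2, d4, d6, d7, d8, d10, d13, d14, d16}
… ∩ ⟦happy⟧ = {d2, d4, d6, d7, d8, d10, d13, d14, d16} ∩ {d2, d4, d6, d7, d9, d10, d13, d15, d16} = {d2, d4, d6, d7, d10, d13, d16}
So ⟦happy teacher below d16⟧ = {d2, d4, d6, d7, d10, d13, d16}.

{d2, d4, d6, d7, d10, d13, d16}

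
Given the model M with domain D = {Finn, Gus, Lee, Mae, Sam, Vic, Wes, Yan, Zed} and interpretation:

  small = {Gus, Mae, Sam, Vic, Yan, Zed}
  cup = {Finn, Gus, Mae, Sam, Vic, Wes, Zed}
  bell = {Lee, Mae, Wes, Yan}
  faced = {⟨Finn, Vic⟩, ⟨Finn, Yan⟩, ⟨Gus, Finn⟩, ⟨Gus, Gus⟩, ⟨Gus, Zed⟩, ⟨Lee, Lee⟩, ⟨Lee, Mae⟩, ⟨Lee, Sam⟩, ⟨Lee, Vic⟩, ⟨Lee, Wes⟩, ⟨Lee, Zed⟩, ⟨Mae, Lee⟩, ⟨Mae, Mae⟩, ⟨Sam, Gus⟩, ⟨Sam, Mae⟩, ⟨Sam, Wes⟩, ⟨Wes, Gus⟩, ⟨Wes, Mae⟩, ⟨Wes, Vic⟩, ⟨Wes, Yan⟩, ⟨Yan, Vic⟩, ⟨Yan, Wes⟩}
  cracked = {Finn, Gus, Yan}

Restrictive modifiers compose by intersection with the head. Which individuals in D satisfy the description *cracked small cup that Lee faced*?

⟦that Lee faced⟧ = {x : ⟨Lee, x⟩ ∈ ⟦faced⟧} = {Lee, Mae, Sam, Vic, Wes, Zed}
⟦cup⟧ = {Finn, Gus, Mae, Sam, Vic, Wes, Zed}
… ∩ ⟦that Lee faced⟧ = {Finn, Gus, Mae, Sam, Vic, Wes, Zed} ∩ {Lee, Mae, Sam, Vic, Wes, Zed} = {Mae, Sam, Vic, Wes, Zed}
… ∩ ⟦cracked⟧ = {Mae, Sam, Vic, Wes, Zed} ∩ {Finn, Gus, Yan} = ∅
… ∩ ⟦small⟧ = ∅ ∩ {Gus, Mae, Sam, Vic, Yan, Zed} = ∅
So ⟦cracked small cup that Lee faced⟧ = { }.

{ }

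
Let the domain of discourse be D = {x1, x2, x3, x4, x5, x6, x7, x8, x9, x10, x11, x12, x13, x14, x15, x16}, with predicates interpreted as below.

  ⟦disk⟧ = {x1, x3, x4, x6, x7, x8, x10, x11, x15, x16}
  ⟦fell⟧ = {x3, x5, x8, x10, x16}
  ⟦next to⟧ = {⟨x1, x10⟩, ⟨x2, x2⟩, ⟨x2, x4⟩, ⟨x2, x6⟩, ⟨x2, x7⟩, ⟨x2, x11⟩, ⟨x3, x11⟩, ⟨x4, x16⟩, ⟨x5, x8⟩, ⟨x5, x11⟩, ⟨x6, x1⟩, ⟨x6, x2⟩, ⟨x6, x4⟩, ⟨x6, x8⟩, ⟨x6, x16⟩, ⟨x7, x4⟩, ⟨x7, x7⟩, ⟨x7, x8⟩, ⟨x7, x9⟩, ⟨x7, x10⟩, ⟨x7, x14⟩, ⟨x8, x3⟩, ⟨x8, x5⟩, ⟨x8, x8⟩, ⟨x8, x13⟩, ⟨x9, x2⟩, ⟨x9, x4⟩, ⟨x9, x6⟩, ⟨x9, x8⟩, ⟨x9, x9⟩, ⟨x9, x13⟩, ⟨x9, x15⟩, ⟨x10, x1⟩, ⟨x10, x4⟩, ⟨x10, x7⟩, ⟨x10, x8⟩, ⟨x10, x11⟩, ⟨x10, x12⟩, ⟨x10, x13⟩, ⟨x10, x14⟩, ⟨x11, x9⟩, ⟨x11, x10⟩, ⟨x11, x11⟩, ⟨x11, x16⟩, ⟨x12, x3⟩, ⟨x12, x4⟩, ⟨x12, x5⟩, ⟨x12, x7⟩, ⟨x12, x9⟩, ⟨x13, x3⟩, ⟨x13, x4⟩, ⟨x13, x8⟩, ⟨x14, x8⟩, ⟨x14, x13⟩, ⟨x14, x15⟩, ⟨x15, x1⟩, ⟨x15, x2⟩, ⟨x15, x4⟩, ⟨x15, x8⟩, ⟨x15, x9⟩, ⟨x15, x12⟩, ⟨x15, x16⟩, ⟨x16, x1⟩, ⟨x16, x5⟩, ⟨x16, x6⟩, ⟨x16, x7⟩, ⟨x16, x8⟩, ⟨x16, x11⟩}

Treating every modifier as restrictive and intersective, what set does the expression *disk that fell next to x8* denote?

{x8, x10, x16}

⟦that fell⟧ = ⟦fell⟧ = {x3, x5, x8, x10, x16}
⟦next to x8⟧ = {x : ⟨x, x8⟩ ∈ ⟦next to⟧} = {x5, x6, x7, x8, x9, x10, x13, x14, x15, x16}
⟦disk⟧ = {x1, x3, x4, x6, x7, x8, x10, x11, x15, x16}
… ∩ ⟦that fell⟧ = {x1, x3, x4, x6, x7, x8, x10, x11, x15, x16} ∩ {x3, x5, x8, x10, x16} = {x3, x8, x10, x16}
… ∩ ⟦next to x8⟧ = {x3, x8, x10, x16} ∩ {x5, x6, x7, x8, x9, x10, x13, x14, x15, x16} = {x8, x10, x16}
So ⟦disk that fell next to x8⟧ = {x8, x10, x16}.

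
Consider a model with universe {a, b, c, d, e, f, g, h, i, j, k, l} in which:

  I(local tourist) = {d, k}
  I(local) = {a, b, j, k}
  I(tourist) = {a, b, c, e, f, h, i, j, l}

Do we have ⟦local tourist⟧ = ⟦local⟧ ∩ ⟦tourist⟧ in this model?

⟦local⟧ ∩ ⟦tourist⟧ = {a, b, j, k} ∩ {a, b, c, e, f, h, i, j, l} = {a, b, j}
Observed ⟦local tourist⟧ = {d, k}.
These differ, so the modifier is not intersective in this model.

no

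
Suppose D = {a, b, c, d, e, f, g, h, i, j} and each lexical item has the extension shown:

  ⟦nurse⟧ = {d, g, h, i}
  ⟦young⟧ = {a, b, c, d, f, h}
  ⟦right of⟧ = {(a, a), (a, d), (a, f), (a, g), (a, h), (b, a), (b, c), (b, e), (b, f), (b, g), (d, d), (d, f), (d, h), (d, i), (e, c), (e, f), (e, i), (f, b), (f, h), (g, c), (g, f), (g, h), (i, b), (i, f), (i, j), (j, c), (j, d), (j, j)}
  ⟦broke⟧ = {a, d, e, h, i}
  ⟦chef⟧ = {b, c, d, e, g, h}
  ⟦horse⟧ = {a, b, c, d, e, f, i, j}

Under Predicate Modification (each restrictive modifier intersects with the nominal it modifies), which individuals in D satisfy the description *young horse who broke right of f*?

⟦who broke⟧ = ⟦broke⟧ = {a, d, e, h, i}
⟦right of f⟧ = {x : ⟨x, f⟩ ∈ ⟦right of⟧} = {a, b, d, e, g, i}
⟦horse⟧ = {a, b, c, d, e, f, i, j}
… ∩ ⟦who broke⟧ = {a, b, c, d, e, f, i, j} ∩ {a, d, e, h, i} = {a, d, e, i}
… ∩ ⟦right of f⟧ = {a, d, e, i} ∩ {a, b, d, e, g, i} = {a, d, e, i}
… ∩ ⟦young⟧ = {a, d, e, i} ∩ {a, b, c, d, f, h} = {a, d}
So ⟦young horse who broke right of f⟧ = {a, d}.

{a, d}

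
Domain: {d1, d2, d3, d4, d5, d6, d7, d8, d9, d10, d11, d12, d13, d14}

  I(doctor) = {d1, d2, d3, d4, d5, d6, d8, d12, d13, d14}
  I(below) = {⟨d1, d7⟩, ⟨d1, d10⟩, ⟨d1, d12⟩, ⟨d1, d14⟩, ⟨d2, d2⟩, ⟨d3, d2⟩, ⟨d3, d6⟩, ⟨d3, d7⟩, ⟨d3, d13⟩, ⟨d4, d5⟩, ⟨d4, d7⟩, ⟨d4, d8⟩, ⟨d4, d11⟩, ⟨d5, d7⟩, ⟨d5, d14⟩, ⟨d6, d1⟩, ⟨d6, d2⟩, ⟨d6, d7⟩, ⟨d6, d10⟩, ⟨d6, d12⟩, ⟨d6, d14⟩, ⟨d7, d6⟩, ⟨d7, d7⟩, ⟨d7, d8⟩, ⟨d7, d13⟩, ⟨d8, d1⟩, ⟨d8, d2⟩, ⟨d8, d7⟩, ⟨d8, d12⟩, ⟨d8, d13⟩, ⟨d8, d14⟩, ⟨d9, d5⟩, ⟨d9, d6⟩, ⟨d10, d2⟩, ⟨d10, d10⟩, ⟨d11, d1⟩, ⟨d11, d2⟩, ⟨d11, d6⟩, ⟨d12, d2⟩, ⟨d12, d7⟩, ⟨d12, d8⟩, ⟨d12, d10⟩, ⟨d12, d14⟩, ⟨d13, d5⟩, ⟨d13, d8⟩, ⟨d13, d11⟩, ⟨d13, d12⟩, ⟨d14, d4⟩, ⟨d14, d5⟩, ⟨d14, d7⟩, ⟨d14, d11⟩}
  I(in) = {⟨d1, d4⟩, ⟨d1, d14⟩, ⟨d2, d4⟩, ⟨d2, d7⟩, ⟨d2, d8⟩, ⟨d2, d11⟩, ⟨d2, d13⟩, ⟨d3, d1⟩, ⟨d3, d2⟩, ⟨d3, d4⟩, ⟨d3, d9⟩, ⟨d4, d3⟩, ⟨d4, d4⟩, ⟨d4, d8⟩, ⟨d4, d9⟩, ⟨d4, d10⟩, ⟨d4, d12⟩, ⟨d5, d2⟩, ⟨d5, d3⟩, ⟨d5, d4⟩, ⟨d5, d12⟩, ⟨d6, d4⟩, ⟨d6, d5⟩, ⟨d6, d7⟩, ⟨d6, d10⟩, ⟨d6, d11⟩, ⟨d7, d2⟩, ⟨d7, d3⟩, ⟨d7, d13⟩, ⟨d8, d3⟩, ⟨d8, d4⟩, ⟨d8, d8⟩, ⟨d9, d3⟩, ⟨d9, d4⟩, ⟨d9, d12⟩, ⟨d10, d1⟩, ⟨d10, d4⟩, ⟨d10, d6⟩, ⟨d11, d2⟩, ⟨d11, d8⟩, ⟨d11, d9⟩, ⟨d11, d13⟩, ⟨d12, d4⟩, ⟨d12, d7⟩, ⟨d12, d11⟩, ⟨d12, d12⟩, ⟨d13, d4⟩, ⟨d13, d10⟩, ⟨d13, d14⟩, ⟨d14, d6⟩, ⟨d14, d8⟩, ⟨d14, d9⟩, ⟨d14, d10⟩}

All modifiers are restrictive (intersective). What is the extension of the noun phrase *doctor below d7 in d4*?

⟦below d7⟧ = {x : ⟨x, d7⟩ ∈ ⟦below⟧} = {d1, d3, d4, d5, d6, d7, d8, d12, d14}
⟦in d4⟧ = {x : ⟨x, d4⟩ ∈ ⟦in⟧} = {d1, d2, d3, d4, d5, d6, d8, d9, d10, d12, d13}
⟦doctor⟧ = {d1, d2, d3, d4, d5, d6, d8, d12, d13, d14}
… ∩ ⟦below d7⟧ = {d1, d2, d3, d4, d5, d6, d8, d12, d13, d14} ∩ {d1, d3, d4, d5, d6, d7, d8, d12, d14} = {d1, d3, d4, d5, d6, d8, d12, d14}
… ∩ ⟦in d4⟧ = {d1, d3, d4, d5, d6, d8, d12, d14} ∩ {d1, d2, d3, d4, d5, d6, d8, d9, d10, d12, d13} = {d1, d3, d4, d5, d6, d8, d12}
So ⟦doctor below d7 in d4⟧ = {d1, d3, d4, d5, d6, d8, d12}.

{d1, d3, d4, d5, d6, d8, d12}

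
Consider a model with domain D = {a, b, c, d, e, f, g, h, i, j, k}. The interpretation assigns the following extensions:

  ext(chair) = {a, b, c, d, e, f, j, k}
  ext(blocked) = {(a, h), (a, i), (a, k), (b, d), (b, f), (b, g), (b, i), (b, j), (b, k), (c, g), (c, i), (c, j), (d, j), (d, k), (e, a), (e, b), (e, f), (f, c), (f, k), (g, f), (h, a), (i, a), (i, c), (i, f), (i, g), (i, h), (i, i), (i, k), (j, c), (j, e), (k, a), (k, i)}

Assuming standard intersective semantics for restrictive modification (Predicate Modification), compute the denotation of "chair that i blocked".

⟦that i blocked⟧ = {x : ⟨i, x⟩ ∈ ⟦blocked⟧} = {a, c, f, g, h, i, k}
⟦chair⟧ = {a, b, c, d, e, f, j, k}
… ∩ ⟦that i blocked⟧ = {a, b, c, d, e, f, j, k} ∩ {a, c, f, g, h, i, k} = {a, c, f, k}
So ⟦chair that i blocked⟧ = {a, c, f, k}.

{a, c, f, k}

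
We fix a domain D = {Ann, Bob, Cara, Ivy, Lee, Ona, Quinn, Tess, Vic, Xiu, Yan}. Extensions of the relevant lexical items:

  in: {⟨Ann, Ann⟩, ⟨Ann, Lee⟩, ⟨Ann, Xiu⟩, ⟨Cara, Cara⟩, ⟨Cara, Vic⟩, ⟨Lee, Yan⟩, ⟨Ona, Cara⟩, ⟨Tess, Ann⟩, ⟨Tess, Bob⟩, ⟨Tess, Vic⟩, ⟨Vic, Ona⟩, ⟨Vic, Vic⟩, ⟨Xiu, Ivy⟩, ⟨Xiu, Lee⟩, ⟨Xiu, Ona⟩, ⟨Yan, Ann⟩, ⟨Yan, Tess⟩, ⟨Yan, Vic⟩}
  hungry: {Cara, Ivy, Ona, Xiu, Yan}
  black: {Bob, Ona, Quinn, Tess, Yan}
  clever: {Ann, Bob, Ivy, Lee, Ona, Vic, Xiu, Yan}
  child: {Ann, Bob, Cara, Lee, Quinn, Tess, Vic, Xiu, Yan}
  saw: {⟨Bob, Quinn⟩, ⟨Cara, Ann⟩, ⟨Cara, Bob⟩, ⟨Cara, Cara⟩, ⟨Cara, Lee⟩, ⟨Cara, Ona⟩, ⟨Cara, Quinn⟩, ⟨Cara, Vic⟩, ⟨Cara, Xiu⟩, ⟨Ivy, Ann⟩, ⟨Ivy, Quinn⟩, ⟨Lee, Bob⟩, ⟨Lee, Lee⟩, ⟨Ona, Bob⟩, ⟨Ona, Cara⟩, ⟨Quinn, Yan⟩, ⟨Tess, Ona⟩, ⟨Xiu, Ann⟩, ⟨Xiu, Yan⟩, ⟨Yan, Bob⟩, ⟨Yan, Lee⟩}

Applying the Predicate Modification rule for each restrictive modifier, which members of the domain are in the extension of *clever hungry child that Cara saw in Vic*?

⟦that Cara saw⟧ = {x : ⟨Cara, x⟩ ∈ ⟦saw⟧} = {Ann, Bob, Cara, Lee, Ona, Quinn, Vic, Xiu}
⟦in Vic⟧ = {x : ⟨x, Vic⟩ ∈ ⟦in⟧} = {Cara, Tess, Vic, Yan}
⟦child⟧ = {Ann, Bob, Cara, Lee, Quinn, Tess, Vic, Xiu, Yan}
… ∩ ⟦that Cara saw⟧ = {Ann, Bob, Cara, Lee, Quinn, Tess, Vic, Xiu, Yan} ∩ {Ann, Bob, Cara, Lee, Ona, Quinn, Vic, Xiu} = {Ann, Bob, Cara, Lee, Quinn, Vic, Xiu}
… ∩ ⟦in Vic⟧ = {Ann, Bob, Cara, Lee, Quinn, Vic, Xiu} ∩ {Cara, Tess, Vic, Yan} = {Cara, Vic}
… ∩ ⟦clever⟧ = {Cara, Vic} ∩ {Ann, Bob, Ivy, Lee, Ona, Vic, Xiu, Yan} = {Vic}
… ∩ ⟦hungry⟧ = {Vic} ∩ {Cara, Ivy, Ona, Xiu, Yan} = ∅
So ⟦clever hungry child that Cara saw in Vic⟧ = ∅.

∅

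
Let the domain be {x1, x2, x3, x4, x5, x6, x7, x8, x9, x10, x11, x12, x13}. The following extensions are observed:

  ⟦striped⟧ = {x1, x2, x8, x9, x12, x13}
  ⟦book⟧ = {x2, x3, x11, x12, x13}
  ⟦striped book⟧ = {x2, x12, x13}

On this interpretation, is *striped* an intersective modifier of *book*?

⟦striped⟧ ∩ ⟦book⟧ = {x1, x2, x8, x9, x12, x13} ∩ {x2, x3, x11, x12, x13} = {x2, x12, x13}
Observed ⟦striped book⟧ = {x2, x12, x13}.
These coincide, so the modifier is intersective here.

yes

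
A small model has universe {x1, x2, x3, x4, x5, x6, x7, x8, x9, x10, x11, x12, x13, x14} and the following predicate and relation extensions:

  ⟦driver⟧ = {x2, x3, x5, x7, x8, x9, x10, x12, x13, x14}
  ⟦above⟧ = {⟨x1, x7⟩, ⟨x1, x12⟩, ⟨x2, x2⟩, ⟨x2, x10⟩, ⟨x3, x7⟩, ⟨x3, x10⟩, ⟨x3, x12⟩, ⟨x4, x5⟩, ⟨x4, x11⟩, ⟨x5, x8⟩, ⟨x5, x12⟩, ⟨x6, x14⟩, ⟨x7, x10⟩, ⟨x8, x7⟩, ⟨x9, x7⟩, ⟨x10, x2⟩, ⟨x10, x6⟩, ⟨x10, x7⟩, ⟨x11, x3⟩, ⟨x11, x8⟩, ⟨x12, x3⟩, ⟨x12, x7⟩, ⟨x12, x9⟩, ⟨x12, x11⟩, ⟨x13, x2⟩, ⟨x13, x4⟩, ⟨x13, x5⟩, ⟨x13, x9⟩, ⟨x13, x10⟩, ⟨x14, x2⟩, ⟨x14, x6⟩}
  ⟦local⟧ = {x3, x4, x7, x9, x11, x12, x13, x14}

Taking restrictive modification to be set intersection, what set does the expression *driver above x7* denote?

{x3, x8, x9, x10, x12}

⟦above x7⟧ = {x : ⟨x, x7⟩ ∈ ⟦above⟧} = {x1, x3, x8, x9, x10, x12}
⟦driver⟧ = {x2, x3, x5, x7, x8, x9, x10, x12, x13, x14}
… ∩ ⟦above x7⟧ = {x2, x3, x5, x7, x8, x9, x10, x12, x13, x14} ∩ {x1, x3, x8, x9, x10, x12} = {x3, x8, x9, x10, x12}
So ⟦driver above x7⟧ = {x3, x8, x9, x10, x12}.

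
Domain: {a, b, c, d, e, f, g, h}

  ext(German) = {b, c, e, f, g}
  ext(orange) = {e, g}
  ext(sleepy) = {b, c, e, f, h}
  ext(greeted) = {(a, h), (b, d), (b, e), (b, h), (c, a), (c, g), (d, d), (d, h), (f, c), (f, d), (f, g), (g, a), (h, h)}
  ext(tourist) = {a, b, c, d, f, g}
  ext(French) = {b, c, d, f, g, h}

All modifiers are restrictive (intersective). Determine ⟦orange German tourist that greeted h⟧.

⟦that greeted h⟧ = {x : ⟨x, h⟩ ∈ ⟦greeted⟧} = {a, b, d, h}
⟦tourist⟧ = {a, b, c, d, f, g}
… ∩ ⟦that greeted h⟧ = {a, b, c, d, f, g} ∩ {a, b, d, h} = {a, b, d}
… ∩ ⟦orange⟧ = {a, b, d} ∩ {e, g} = ∅
… ∩ ⟦German⟧ = ∅ ∩ {b, c, e, f, g} = ∅
So ⟦orange German tourist that greeted h⟧ = ∅.

∅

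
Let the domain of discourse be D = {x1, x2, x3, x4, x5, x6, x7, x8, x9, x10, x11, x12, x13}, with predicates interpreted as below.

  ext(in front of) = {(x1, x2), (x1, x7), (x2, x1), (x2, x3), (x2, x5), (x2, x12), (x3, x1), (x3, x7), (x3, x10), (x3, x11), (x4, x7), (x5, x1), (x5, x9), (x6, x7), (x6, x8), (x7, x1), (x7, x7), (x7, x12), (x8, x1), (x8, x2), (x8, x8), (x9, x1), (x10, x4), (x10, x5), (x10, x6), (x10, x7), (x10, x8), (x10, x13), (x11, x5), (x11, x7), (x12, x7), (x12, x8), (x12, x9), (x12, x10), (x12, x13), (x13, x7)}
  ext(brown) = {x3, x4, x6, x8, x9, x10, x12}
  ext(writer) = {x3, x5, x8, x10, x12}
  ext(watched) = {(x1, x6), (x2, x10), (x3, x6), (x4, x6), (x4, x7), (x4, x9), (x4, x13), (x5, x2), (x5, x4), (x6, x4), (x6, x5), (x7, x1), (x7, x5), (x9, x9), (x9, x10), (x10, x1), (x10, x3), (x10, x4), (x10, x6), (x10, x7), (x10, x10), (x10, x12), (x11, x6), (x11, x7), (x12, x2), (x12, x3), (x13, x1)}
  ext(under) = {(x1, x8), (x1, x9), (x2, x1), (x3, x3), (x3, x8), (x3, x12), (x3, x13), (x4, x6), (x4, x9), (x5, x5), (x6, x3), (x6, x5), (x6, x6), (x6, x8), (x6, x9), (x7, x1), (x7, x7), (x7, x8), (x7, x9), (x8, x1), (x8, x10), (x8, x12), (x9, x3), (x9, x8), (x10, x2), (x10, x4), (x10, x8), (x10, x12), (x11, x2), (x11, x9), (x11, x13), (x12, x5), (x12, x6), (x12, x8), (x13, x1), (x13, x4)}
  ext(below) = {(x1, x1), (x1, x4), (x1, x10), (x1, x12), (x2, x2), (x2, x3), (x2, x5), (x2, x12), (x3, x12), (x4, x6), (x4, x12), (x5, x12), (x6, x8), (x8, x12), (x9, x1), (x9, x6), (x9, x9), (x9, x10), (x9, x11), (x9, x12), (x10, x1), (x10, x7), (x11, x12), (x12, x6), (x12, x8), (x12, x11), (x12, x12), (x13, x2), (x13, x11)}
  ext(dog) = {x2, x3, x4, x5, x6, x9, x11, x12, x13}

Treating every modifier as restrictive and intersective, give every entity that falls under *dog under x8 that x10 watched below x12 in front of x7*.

{x3, x12}

⟦under x8⟧ = {x : ⟨x, x8⟩ ∈ ⟦under⟧} = {x1, x3, x6, x7, x9, x10, x12}
⟦that x10 watched⟧ = {x : ⟨x10, x⟩ ∈ ⟦watched⟧} = {x1, x3, x4, x6, x7, x10, x12}
⟦below x12⟧ = {x : ⟨x, x12⟩ ∈ ⟦below⟧} = {x1, x2, x3, x4, x5, x8, x9, x11, x12}
⟦in front of x7⟧ = {x : ⟨x, x7⟩ ∈ ⟦in front of⟧} = {x1, x3, x4, x6, x7, x10, x11, x12, x13}
⟦dog⟧ = {x2, x3, x4, x5, x6, x9, x11, x12, x13}
… ∩ ⟦under x8⟧ = {x2, x3, x4, x5, x6, x9, x11, x12, x13} ∩ {x1, x3, x6, x7, x9, x10, x12} = {x3, x6, x9, x12}
… ∩ ⟦that x10 watched⟧ = {x3, x6, x9, x12} ∩ {x1, x3, x4, x6, x7, x10, x12} = {x3, x6, x12}
… ∩ ⟦below x12⟧ = {x3, x6, x12} ∩ {x1, x2, x3, x4, x5, x8, x9, x11, x12} = {x3, x12}
… ∩ ⟦in front of x7⟧ = {x3, x12} ∩ {x1, x3, x4, x6, x7, x10, x11, x12, x13} = {x3, x12}
So ⟦dog under x8 that x10 watched below x12 in front of x7⟧ = {x3, x12}.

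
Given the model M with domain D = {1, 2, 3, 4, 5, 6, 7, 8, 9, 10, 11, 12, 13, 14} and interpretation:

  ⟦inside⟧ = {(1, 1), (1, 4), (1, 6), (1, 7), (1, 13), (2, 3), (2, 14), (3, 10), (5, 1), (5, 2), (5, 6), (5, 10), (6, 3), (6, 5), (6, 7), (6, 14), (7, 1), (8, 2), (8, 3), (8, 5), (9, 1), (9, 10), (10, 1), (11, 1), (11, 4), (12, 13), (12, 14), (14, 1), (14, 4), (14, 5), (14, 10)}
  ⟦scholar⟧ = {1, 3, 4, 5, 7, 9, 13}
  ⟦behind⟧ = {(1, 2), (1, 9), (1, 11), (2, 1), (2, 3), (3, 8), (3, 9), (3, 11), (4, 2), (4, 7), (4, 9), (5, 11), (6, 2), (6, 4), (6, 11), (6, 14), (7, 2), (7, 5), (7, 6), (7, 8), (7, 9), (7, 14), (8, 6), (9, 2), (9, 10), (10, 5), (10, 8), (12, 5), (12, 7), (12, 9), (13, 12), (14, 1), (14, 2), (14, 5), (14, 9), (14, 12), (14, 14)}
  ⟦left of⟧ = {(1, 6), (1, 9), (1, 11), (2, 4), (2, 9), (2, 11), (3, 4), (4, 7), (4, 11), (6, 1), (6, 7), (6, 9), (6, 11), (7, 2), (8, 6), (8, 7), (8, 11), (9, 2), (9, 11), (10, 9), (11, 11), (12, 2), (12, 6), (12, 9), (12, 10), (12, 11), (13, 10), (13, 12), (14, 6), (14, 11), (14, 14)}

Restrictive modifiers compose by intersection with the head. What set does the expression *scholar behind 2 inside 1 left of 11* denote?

{1, 9}

⟦behind 2⟧ = {x : ⟨x, 2⟩ ∈ ⟦behind⟧} = {1, 4, 6, 7, 9, 14}
⟦inside 1⟧ = {x : ⟨x, 1⟩ ∈ ⟦inside⟧} = {1, 5, 7, 9, 10, 11, 14}
⟦left of 11⟧ = {x : ⟨x, 11⟩ ∈ ⟦left of⟧} = {1, 2, 4, 6, 8, 9, 11, 12, 14}
⟦scholar⟧ = {1, 3, 4, 5, 7, 9, 13}
… ∩ ⟦behind 2⟧ = {1, 3, 4, 5, 7, 9, 13} ∩ {1, 4, 6, 7, 9, 14} = {1, 4, 7, 9}
… ∩ ⟦inside 1⟧ = {1, 4, 7, 9} ∩ {1, 5, 7, 9, 10, 11, 14} = {1, 7, 9}
… ∩ ⟦left of 11⟧ = {1, 7, 9} ∩ {1, 2, 4, 6, 8, 9, 11, 12, 14} = {1, 9}
So ⟦scholar behind 2 inside 1 left of 11⟧ = {1, 9}.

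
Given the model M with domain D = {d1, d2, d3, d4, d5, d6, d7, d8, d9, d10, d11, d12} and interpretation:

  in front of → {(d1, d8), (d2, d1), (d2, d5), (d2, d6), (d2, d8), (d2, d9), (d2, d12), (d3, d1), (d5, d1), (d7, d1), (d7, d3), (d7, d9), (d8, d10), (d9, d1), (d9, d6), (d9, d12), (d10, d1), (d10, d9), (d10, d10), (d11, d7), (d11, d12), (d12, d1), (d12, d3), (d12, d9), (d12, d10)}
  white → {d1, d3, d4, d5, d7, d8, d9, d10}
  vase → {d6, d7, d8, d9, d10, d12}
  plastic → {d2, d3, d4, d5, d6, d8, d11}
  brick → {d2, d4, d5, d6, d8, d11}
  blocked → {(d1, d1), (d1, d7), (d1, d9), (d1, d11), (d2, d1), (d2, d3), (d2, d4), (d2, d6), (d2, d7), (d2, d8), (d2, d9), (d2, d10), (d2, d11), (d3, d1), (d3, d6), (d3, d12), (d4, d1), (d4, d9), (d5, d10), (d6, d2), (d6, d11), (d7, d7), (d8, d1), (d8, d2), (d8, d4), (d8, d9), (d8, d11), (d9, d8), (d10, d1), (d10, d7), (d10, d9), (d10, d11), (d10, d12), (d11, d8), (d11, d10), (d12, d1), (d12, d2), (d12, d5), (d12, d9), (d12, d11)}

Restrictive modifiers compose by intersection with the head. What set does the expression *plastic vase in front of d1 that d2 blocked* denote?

{}

⟦in front of d1⟧ = {x : ⟨x, d1⟩ ∈ ⟦in front of⟧} = {d2, d3, d5, d7, d9, d10, d12}
⟦that d2 blocked⟧ = {x : ⟨d2, x⟩ ∈ ⟦blocked⟧} = {d1, d3, d4, d6, d7, d8, d9, d10, d11}
⟦vase⟧ = {d6, d7, d8, d9, d10, d12}
… ∩ ⟦in front of d1⟧ = {d6, d7, d8, d9, d10, d12} ∩ {d2, d3, d5, d7, d9, d10, d12} = {d7, d9, d10, d12}
… ∩ ⟦that d2 blocked⟧ = {d7, d9, d10, d12} ∩ {d1, d3, d4, d6, d7, d8, d9, d10, d11} = {d7, d9, d10}
… ∩ ⟦plastic⟧ = {d7, d9, d10} ∩ {d2, d3, d4, d5, d6, d8, d11} = ∅
So ⟦plastic vase in front of d1 that d2 blocked⟧ = {}.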